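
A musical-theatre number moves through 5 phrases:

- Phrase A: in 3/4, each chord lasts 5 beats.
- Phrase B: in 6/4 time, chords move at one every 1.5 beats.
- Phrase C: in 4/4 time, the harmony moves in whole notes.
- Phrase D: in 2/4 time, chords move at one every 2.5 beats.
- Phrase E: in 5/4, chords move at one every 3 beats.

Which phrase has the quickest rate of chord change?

Phrase B

A: each chord is 5 beats in 3/4, so 0.6 per bar.
B: each chord is 1.5 beats in 6/4, so 4 per bar.
C: each chord is 4 beats in 4/4, so 1 per bar.
D: each chord is 2.5 beats in 2/4, so 0.8 per bar.
E: each chord is 3 beats in 5/4, so 5/3 per bar.
Fastest is B at 4 chords/bar.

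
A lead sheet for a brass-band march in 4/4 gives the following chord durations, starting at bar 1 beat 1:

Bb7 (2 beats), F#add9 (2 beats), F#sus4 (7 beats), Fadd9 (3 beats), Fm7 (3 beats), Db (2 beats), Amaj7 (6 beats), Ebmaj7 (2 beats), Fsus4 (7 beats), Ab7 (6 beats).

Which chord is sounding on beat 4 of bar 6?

Beat 4 of bar 6 is beat (6−1)×4 + 4 = 24 overall.
Running totals: Bb7 ends at 2, F#add9 ends at 4, F#sus4 ends at 11, Fadd9 ends at 14, Fm7 ends at 17, Db ends at 19, Amaj7 ends at 25.
Beat 24 falls within Amaj7.

Amaj7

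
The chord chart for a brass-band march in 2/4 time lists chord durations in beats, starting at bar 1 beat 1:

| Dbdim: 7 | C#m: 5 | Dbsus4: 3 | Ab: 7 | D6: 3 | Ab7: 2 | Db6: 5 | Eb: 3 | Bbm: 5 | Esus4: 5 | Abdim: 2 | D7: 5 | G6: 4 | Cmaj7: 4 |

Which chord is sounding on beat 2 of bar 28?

G6

Beat 2 of bar 28 is beat (28−1)×2 + 2 = 56 overall.
Running totals: Dbdim ends at 7, C#m ends at 12, Dbsus4 ends at 15, Ab ends at 22, D6 ends at 25, Ab7 ends at 27, Db6 ends at 32, Eb ends at 35, Bbm ends at 40, Esus4 ends at 45, Abdim ends at 47, D7 ends at 52, G6 ends at 56.
Beat 56 falls within G6.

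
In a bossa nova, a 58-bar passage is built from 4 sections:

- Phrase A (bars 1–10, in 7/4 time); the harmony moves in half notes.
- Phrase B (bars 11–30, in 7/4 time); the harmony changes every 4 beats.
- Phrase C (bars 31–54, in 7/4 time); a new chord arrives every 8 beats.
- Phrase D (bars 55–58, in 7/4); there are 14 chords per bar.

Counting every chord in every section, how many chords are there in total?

147 chords

A: 10 bars × 7 beats = 70 beats; 2 beats/chord → 35 chords.
B: 20 bars × 7 beats = 140 beats; 4 beats/chord → 35 chords.
C: 24 bars × 7 beats = 168 beats; 8 beats/chord → 21 chords.
D: 4 bars × 7 beats = 28 beats; 0.5 beats/chord → 56 chords.
Total: 35 + 35 + 21 + 56 = 147.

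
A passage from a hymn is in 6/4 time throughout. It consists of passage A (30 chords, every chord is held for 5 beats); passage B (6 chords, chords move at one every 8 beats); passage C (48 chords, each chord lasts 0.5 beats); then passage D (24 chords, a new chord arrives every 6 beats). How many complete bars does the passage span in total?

61 bars

A: 30 × 5 = 150 beats = 25 bars.
B: 6 × 8 = 48 beats = 8 bars.
C: 48 × 0.5 = 24 beats = 4 bars.
D: 24 × 6 = 144 beats = 24 bars.
Total: 25 + 8 + 4 + 24 = 61 bars.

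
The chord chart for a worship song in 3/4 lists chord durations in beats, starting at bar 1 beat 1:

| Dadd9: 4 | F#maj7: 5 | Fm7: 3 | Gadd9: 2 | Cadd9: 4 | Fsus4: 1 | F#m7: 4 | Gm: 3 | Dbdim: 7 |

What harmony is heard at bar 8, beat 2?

Beat 2 of bar 8 is beat (8−1)×3 + 2 = 23 overall.
Running totals: Dadd9 ends at 4, F#maj7 ends at 9, Fm7 ends at 12, Gadd9 ends at 14, Cadd9 ends at 18, Fsus4 ends at 19, F#m7 ends at 23.
Beat 23 falls within F#m7.

F#m7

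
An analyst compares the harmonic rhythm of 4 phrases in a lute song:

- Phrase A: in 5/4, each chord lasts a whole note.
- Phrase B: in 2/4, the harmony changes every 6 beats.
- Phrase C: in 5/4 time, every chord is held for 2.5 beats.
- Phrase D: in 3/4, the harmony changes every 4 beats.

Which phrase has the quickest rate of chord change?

Phrase C

A: each chord is 4 beats in 5/4, so 1.25 per bar.
B: each chord is 6 beats in 2/4, so 1/3 per bar.
C: each chord is 2.5 beats in 5/4, so 2 per bar.
D: each chord is 4 beats in 3/4, so 0.75 per bar.
Fastest is C at 2 chords/bar.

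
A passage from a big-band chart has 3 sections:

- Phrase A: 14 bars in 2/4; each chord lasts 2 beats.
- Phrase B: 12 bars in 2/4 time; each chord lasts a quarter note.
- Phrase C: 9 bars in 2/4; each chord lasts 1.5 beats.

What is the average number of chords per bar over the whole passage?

10/7 chords per bar

A: 14 × 2 = 28 beats ÷ 2 = 14 chords.
B: 12 × 2 = 24 beats ÷ 1 = 24 chords.
C: 9 × 2 = 18 beats ÷ 1.5 = 12 chords.
Overall: 50 chords over 35 bars → 50/35 = 10/7 chords per bar.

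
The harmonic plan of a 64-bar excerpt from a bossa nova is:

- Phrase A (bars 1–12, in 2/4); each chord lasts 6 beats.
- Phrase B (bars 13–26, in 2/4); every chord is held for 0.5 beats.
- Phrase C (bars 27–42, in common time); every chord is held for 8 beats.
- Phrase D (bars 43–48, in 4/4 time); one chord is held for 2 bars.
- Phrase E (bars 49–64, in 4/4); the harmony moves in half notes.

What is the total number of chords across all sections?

103 chords

A: 12·2 = 24 beats, 24/6 = 4 chords.
B: 14·2 = 28 beats, 28/0.5 = 56 chords.
C: 16·4 = 64 beats, 64/8 = 8 chords.
D: 6·4 = 24 beats, 24/8 = 3 chords.
E: 16·4 = 64 beats, 64/2 = 32 chords.
Total: 4 + 56 + 8 + 3 + 32 = 103.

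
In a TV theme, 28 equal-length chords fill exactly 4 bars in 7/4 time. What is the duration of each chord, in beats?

1 beat

4 bars × 7 beats/bar = 28 beats total.
28 beats ÷ 28 chords = 1 beats per chord.
(That is a quarter note.)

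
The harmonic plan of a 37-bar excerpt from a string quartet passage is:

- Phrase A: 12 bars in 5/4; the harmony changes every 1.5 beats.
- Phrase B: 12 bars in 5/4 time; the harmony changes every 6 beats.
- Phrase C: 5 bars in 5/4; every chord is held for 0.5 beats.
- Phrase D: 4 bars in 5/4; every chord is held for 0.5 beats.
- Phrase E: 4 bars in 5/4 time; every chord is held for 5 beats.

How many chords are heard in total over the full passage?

144 chords

A has 60 beats and chords last 1.5 each, so 40 chords.
B has 60 beats and chords last 6 each, so 10 chords.
C has 25 beats and chords last 0.5 each, so 50 chords.
D has 20 beats and chords last 0.5 each, so 40 chords.
E has 20 beats and chords last 5 each, so 4 chords.
Total: 40 + 10 + 50 + 40 + 4 = 144.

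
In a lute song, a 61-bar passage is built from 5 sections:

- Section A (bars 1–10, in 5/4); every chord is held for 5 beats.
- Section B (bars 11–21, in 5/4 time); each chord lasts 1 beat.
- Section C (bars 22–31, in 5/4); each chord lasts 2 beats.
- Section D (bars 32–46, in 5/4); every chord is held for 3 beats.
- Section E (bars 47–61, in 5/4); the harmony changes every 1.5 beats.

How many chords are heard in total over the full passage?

A: 10·5 = 50 beats, 50/5 = 10 chords.
B: 11·5 = 55 beats, 55/1 = 55 chords.
C: 10·5 = 50 beats, 50/2 = 25 chords.
D: 15·5 = 75 beats, 75/3 = 25 chords.
E: 15·5 = 75 beats, 75/1.5 = 50 chords.
Total: 10 + 55 + 25 + 25 + 50 = 165.

165 chords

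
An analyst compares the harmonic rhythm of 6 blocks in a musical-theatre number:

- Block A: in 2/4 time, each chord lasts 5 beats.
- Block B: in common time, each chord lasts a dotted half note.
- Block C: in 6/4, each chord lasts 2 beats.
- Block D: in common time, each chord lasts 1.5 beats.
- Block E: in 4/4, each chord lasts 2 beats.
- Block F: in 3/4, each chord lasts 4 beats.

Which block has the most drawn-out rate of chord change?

A: 2/5 = 0.4 chords/bar.
B: 4/3 = 4/3 chords/bar.
C: 6/2 = 3 chords/bar.
D: 4/1.5 = 8/3 chords/bar.
E: 4/2 = 2 chords/bar.
F: 3/4 = 0.75 chords/bar.
Slowest is A at 0.4 chords/bar.

Block A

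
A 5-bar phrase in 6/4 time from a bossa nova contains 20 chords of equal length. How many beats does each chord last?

5 bars × 6 beats/bar = 30 beats total.
30 beats ÷ 20 chords = 1.5 beats per chord.
(That is a dotted quarter note.)

1.5 beats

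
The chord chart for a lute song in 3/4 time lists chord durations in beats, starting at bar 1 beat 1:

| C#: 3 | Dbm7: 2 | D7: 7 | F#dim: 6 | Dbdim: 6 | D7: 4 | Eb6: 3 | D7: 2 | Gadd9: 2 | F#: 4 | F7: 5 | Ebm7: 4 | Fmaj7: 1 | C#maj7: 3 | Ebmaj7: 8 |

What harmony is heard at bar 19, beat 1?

Ebmaj7

Beat 1 of bar 19 is beat (19−1)×3 + 1 = 55 overall.
Running totals: C# ends at 3, Dbm7 ends at 5, D7 ends at 12, F#dim ends at 18, Dbdim ends at 24, D7 ends at 28, Eb6 ends at 31, D7 ends at 33, Gadd9 ends at 35, F# ends at 39, F7 ends at 44, Ebm7 ends at 48, Fmaj7 ends at 49, C#maj7 ends at 52, Ebmaj7 ends at 60.
Beat 55 falls within Ebmaj7.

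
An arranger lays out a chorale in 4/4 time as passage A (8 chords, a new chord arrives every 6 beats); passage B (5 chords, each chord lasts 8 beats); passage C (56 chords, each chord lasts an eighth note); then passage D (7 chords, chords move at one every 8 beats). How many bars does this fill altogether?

A: 8 × 6 = 48 beats = 12 bars.
B: 5 × 8 = 40 beats = 10 bars.
C: 56 × 0.5 = 28 beats = 7 bars.
D: 7 × 8 = 56 beats = 14 bars.
Total: 12 + 10 + 7 + 14 = 43 bars.

43 bars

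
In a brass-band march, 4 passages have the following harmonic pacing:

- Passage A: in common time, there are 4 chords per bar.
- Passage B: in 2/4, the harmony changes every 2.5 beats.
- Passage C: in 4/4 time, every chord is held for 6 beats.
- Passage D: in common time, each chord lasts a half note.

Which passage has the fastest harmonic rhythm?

A: each chord is 1 beat in 4/4, so 4 per bar.
B: each chord is 2.5 beats in 2/4, so 0.8 per bar.
C: each chord is 6 beats in 4/4, so 2/3 per bar.
D: each chord is 2 beats in 4/4, so 2 per bar.
Fastest is A at 4 chords/bar.

Passage A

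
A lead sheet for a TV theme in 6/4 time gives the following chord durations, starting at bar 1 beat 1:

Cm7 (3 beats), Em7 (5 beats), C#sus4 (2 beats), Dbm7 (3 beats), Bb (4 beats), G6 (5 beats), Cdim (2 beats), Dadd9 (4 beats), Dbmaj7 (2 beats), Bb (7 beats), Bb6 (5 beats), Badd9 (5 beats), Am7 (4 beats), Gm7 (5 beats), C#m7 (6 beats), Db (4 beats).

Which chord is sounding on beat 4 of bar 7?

Bb6

Beat 4 of bar 7 is beat (7−1)×6 + 4 = 40 overall.
Running totals: Cm7 ends at 3, Em7 ends at 8, C#sus4 ends at 10, Dbm7 ends at 13, Bb ends at 17, G6 ends at 22, Cdim ends at 24, Dadd9 ends at 28, Dbmaj7 ends at 30, Bb ends at 37, Bb6 ends at 42.
Beat 40 falls within Bb6.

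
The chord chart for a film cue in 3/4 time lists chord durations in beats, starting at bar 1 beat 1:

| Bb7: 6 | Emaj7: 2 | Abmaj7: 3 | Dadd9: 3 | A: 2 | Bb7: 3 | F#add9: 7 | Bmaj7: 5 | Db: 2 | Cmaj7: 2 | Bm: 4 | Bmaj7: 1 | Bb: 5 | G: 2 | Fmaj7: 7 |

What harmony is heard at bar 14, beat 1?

Bmaj7

Beat 1 of bar 14 is beat (14−1)×3 + 1 = 40 overall.
Running totals: Bb7 ends at 6, Emaj7 ends at 8, Abmaj7 ends at 11, Dadd9 ends at 14, A ends at 16, Bb7 ends at 19, F#add9 ends at 26, Bmaj7 ends at 31, Db ends at 33, Cmaj7 ends at 35, Bm ends at 39, Bmaj7 ends at 40.
Beat 40 falls within Bmaj7.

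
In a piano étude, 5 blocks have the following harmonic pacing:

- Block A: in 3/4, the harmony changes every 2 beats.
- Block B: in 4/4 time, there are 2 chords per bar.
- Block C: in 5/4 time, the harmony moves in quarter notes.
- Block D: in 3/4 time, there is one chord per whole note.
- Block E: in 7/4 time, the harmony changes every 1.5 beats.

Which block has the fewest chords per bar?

Block D

A: 3 beats/bar ÷ 2 beats/chord = 1.5 chords/bar.
B: 4 beats/bar ÷ 2 beats/chord = 2 chords/bar.
C: 5 beats/bar ÷ 1 beat/chord = 5 chords/bar.
D: 3 beats/bar ÷ 4 beats/chord = 0.75 chords/bar.
E: 7 beats/bar ÷ 1.5 beats/chord = 14/3 chords/bar.
Slowest is D at 0.75 chords/bar.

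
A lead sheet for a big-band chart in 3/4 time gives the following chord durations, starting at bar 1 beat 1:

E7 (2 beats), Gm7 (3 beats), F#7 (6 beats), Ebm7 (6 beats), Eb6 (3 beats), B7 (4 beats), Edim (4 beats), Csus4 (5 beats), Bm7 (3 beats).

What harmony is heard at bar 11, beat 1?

Beat 1 of bar 11 is beat (11−1)×3 + 1 = 31 overall.
Running totals: E7 ends at 2, Gm7 ends at 5, F#7 ends at 11, Ebm7 ends at 17, Eb6 ends at 20, B7 ends at 24, Edim ends at 28, Csus4 ends at 33.
Beat 31 falls within Csus4.

Csus4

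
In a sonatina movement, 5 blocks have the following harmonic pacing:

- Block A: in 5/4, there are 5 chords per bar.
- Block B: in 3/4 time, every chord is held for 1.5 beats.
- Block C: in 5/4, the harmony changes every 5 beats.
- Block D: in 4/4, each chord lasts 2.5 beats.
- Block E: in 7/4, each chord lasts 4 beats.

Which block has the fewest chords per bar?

A: 5 beats/bar ÷ 1 beat/chord = 5 chords/bar.
B: 3 beats/bar ÷ 1.5 beats/chord = 2 chords/bar.
C: 5 beats/bar ÷ 5 beats/chord = 1 chord/bar.
D: 4 beats/bar ÷ 2.5 beats/chord = 1.6 chords/bar.
E: 7 beats/bar ÷ 4 beats/chord = 1.75 chords/bar.
Slowest is C at 1 chords/bar.

Block C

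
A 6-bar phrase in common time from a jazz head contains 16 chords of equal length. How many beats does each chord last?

6 bars × 4 beats/bar = 24 beats total.
24 beats ÷ 16 chords = 1.5 beats per chord.
(That is a dotted quarter note.)

1.5 beats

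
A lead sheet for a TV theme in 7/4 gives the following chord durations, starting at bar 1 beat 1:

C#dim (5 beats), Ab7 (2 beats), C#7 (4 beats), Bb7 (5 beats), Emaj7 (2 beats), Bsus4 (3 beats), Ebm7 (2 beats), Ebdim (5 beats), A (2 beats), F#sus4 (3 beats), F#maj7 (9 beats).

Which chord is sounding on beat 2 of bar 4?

Ebm7

Beat 2 of bar 4 is beat (4−1)×7 + 2 = 23 overall.
Running totals: C#dim ends at 5, Ab7 ends at 7, C#7 ends at 11, Bb7 ends at 16, Emaj7 ends at 18, Bsus4 ends at 21, Ebm7 ends at 23.
Beat 23 falls within Ebm7.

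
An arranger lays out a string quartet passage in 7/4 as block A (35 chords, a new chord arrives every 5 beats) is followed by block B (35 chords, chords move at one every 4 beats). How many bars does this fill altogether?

A: 35 × 5 = 175 beats = 25 bars.
B: 35 × 4 = 140 beats = 20 bars.
Total: 25 + 20 = 45 bars.

45 bars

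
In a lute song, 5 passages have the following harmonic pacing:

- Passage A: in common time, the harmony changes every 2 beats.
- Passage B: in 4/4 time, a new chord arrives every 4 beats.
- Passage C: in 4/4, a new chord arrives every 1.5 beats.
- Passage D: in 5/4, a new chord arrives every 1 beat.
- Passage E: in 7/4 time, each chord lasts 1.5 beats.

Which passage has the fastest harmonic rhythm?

Passage D

A: 4 beats/bar ÷ 2 beats/chord = 2 chords/bar.
B: 4 beats/bar ÷ 4 beats/chord = 1 chord/bar.
C: 4 beats/bar ÷ 1.5 beats/chord = 8/3 chords/bar.
D: 5 beats/bar ÷ 1 beat/chord = 5 chords/bar.
E: 7 beats/bar ÷ 1.5 beats/chord = 14/3 chords/bar.
Fastest is D at 5 chords/bar.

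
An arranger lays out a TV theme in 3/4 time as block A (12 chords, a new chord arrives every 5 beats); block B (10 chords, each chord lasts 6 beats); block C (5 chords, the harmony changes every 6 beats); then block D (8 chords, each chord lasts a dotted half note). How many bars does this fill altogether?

58 bars

A: 12 × 5 = 60 beats = 20 bars.
B: 10 × 6 = 60 beats = 20 bars.
C: 5 × 6 = 30 beats = 10 bars.
D: 8 × 3 = 24 beats = 8 bars.
Total: 20 + 20 + 10 + 8 = 58 bars.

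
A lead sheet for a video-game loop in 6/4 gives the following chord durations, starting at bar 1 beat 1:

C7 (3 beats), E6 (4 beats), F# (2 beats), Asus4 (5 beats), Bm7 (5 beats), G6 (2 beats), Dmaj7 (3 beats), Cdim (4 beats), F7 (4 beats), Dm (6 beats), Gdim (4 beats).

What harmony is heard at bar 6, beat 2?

Beat 2 of bar 6 is beat (6−1)×6 + 2 = 32 overall.
Running totals: C7 ends at 3, E6 ends at 7, F# ends at 9, Asus4 ends at 14, Bm7 ends at 19, G6 ends at 21, Dmaj7 ends at 24, Cdim ends at 28, F7 ends at 32.
Beat 32 falls within F7.

F7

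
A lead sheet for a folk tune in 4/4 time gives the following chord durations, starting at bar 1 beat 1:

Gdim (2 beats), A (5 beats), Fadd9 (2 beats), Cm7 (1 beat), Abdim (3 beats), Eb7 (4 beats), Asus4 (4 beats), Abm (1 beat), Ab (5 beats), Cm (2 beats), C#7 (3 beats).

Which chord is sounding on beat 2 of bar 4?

Beat 2 of bar 4 is beat (4−1)×4 + 2 = 14 overall.
Running totals: Gdim ends at 2, A ends at 7, Fadd9 ends at 9, Cm7 ends at 10, Abdim ends at 13, Eb7 ends at 17.
Beat 14 falls within Eb7.

Eb7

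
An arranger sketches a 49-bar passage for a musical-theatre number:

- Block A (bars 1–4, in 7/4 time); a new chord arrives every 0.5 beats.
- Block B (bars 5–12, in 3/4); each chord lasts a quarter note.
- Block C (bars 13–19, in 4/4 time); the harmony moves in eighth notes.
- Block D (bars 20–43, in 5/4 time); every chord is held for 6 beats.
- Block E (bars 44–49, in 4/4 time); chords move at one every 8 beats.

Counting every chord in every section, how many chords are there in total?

A has 28 beats and chords last 0.5 each, so 56 chords.
B has 24 beats and chords last 1 each, so 24 chords.
C has 28 beats and chords last 0.5 each, so 56 chords.
D has 120 beats and chords last 6 each, so 20 chords.
E has 24 beats and chords last 8 each, so 3 chords.
Total: 56 + 24 + 56 + 20 + 3 = 159.

159 chords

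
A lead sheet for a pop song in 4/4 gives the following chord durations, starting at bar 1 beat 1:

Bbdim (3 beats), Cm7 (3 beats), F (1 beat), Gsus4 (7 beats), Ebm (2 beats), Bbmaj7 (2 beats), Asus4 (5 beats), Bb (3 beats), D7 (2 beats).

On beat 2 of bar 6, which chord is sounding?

Asus4

Beat 2 of bar 6 is beat (6−1)×4 + 2 = 22 overall.
Running totals: Bbdim ends at 3, Cm7 ends at 6, F ends at 7, Gsus4 ends at 14, Ebm ends at 16, Bbmaj7 ends at 18, Asus4 ends at 23.
Beat 22 falls within Asus4.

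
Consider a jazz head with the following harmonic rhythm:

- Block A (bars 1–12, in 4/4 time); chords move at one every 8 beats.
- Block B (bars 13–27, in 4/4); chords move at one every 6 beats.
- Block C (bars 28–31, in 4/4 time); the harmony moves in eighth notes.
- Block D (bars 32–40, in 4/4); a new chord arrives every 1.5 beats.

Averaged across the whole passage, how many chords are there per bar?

1.8 chords per bar

A: 12 × 4 = 48 beats ÷ 8 = 6 chords.
B: 15 × 4 = 60 beats ÷ 6 = 10 chords.
C: 4 × 4 = 16 beats ÷ 0.5 = 32 chords.
D: 9 × 4 = 36 beats ÷ 1.5 = 24 chords.
Overall: 72 chords over 40 bars → 72/40 = 1.8 chords per bar.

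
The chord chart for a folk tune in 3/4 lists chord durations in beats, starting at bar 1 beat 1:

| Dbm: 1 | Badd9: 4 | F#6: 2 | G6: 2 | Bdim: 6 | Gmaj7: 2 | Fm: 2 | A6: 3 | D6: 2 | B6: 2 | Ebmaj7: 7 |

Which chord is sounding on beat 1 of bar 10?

Ebmaj7

Beat 1 of bar 10 is beat (10−1)×3 + 1 = 28 overall.
Running totals: Dbm ends at 1, Badd9 ends at 5, F#6 ends at 7, G6 ends at 9, Bdim ends at 15, Gmaj7 ends at 17, Fm ends at 19, A6 ends at 22, D6 ends at 24, B6 ends at 26, Ebmaj7 ends at 33.
Beat 28 falls within Ebmaj7.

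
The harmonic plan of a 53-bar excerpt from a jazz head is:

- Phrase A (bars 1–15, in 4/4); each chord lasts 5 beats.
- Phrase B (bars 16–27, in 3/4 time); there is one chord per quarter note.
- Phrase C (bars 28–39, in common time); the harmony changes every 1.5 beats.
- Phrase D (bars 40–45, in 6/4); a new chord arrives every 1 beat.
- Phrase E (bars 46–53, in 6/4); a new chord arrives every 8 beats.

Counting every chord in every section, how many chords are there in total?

122 chords

A has 60 beats and chords last 5 each, so 12 chords.
B has 36 beats and chords last 1 each, so 36 chords.
C has 48 beats and chords last 1.5 each, so 32 chords.
D has 36 beats and chords last 1 each, so 36 chords.
E has 48 beats and chords last 8 each, so 6 chords.
Total: 12 + 36 + 32 + 36 + 6 = 122.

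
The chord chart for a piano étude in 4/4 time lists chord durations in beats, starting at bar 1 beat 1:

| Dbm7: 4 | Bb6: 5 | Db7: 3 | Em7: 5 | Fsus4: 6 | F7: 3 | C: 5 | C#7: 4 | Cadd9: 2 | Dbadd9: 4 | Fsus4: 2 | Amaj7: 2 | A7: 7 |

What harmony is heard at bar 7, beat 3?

C

Beat 3 of bar 7 is beat (7−1)×4 + 3 = 27 overall.
Running totals: Dbm7 ends at 4, Bb6 ends at 9, Db7 ends at 12, Em7 ends at 17, Fsus4 ends at 23, F7 ends at 26, C ends at 31.
Beat 27 falls within C.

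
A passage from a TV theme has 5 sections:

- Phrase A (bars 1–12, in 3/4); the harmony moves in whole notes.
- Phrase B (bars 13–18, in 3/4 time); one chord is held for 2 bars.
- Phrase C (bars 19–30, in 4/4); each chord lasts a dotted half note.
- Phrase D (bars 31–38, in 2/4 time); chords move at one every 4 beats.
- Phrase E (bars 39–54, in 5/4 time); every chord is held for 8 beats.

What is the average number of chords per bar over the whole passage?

A: 12 bars of 3 beats is 36 beats; at 4 beats each that's 9 chords.
B: 6 bars of 3 beats is 18 beats; at 6 beats each that's 3 chords.
C: 12 bars of 4 beats is 48 beats; at 3 beats each that's 16 chords.
D: 8 bars of 2 beats is 16 beats; at 4 beats each that's 4 chords.
E: 16 bars of 5 beats is 80 beats; at 8 beats each that's 10 chords.
Overall: 42 chords over 54 bars → 42/54 = 7/9 chords per bar.

7/9 chords per bar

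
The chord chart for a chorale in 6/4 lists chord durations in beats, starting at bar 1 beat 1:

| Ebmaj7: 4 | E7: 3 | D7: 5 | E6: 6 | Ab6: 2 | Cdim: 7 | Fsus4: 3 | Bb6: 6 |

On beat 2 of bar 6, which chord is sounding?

Beat 2 of bar 6 is beat (6−1)×6 + 2 = 32 overall.
Running totals: Ebmaj7 ends at 4, E7 ends at 7, D7 ends at 12, E6 ends at 18, Ab6 ends at 20, Cdim ends at 27, Fsus4 ends at 30, Bb6 ends at 36.
Beat 32 falls within Bb6.

Bb6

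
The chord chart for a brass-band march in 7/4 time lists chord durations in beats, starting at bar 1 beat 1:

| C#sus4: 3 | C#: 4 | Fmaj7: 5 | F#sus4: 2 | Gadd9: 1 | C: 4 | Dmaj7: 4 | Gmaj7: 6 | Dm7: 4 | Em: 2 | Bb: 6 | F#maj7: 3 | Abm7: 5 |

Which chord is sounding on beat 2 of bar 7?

F#maj7

Beat 2 of bar 7 is beat (7−1)×7 + 2 = 44 overall.
Running totals: C#sus4 ends at 3, C# ends at 7, Fmaj7 ends at 12, F#sus4 ends at 14, Gadd9 ends at 15, C ends at 19, Dmaj7 ends at 23, Gmaj7 ends at 29, Dm7 ends at 33, Em ends at 35, Bb ends at 41, F#maj7 ends at 44.
Beat 44 falls within F#maj7.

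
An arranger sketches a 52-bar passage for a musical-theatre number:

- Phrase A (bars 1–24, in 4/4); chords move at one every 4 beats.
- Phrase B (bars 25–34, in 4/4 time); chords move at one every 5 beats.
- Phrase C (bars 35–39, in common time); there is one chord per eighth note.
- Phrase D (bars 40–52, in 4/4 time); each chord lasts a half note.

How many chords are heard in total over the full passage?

98 chords

A: 24 bars × 4 beats = 96 beats; 4 beats/chord → 24 chords.
B: 10 bars × 4 beats = 40 beats; 5 beats/chord → 8 chords.
C: 5 bars × 4 beats = 20 beats; 0.5 beats/chord → 40 chords.
D: 13 bars × 4 beats = 52 beats; 2 beats/chord → 26 chords.
Total: 24 + 8 + 40 + 26 = 98.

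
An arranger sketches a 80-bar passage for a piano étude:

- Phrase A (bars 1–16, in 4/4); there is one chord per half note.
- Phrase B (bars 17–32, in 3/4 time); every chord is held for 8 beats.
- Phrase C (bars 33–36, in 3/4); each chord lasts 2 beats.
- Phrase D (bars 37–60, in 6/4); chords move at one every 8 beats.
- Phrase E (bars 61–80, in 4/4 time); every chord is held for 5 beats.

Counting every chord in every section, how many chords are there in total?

A: 16 bars × 4 beats = 64 beats; 2 beats/chord → 32 chords.
B: 16 bars × 3 beats = 48 beats; 8 beats/chord → 6 chords.
C: 4 bars × 3 beats = 12 beats; 2 beats/chord → 6 chords.
D: 24 bars × 6 beats = 144 beats; 8 beats/chord → 18 chords.
E: 20 bars × 4 beats = 80 beats; 5 beats/chord → 16 chords.
Total: 32 + 6 + 6 + 18 + 16 = 78.

78 chords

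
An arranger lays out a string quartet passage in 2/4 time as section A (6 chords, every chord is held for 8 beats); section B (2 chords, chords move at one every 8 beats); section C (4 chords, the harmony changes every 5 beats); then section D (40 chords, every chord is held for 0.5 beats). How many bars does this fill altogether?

52 bars

A: 6 × 8 = 48 beats = 24 bars.
B: 2 × 8 = 16 beats = 8 bars.
C: 4 × 5 = 20 beats = 10 bars.
D: 40 × 0.5 = 20 beats = 10 bars.
Total: 24 + 8 + 10 + 10 = 52 bars.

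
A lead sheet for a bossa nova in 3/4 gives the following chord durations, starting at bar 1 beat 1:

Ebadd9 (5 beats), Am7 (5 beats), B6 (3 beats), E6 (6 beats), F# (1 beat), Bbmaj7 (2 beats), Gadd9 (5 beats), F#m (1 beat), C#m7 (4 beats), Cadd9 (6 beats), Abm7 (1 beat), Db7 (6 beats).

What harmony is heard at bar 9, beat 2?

Beat 2 of bar 9 is beat (9−1)×3 + 2 = 26 overall.
Running totals: Ebadd9 ends at 5, Am7 ends at 10, B6 ends at 13, E6 ends at 19, F# ends at 20, Bbmaj7 ends at 22, Gadd9 ends at 27.
Beat 26 falls within Gadd9.

Gadd9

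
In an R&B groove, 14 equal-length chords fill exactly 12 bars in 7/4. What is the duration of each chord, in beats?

6 beats

12 bars × 7 beats/bar = 84 beats total.
84 beats ÷ 14 chords = 6 beats per chord.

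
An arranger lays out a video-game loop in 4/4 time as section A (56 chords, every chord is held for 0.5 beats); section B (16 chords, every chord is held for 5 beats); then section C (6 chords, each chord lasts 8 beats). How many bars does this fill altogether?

39 bars

A: 56 × 0.5 = 28 beats = 7 bars.
B: 16 × 5 = 80 beats = 20 bars.
C: 6 × 8 = 48 beats = 12 bars.
Total: 7 + 20 + 12 = 39 bars.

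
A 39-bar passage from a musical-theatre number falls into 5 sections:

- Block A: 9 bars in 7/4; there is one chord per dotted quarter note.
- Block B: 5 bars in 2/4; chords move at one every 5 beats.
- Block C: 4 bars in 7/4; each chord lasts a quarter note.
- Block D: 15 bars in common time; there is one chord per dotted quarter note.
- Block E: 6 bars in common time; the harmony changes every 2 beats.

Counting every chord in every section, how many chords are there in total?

124 chords

A: 9·7 = 63 beats, 63/1.5 = 42 chords.
B: 5·2 = 10 beats, 10/5 = 2 chords.
C: 4·7 = 28 beats, 28/1 = 28 chords.
D: 15·4 = 60 beats, 60/1.5 = 40 chords.
E: 6·4 = 24 beats, 24/2 = 12 chords.
Total: 42 + 2 + 28 + 40 + 12 = 124.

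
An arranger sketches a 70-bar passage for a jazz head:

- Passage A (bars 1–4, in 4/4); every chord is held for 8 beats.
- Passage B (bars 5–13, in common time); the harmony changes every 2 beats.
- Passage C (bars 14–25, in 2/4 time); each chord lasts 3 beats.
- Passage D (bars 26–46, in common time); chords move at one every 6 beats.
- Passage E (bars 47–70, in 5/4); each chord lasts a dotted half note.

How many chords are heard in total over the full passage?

A: 4·4 = 16 beats, 16/8 = 2 chords.
B: 9·4 = 36 beats, 36/2 = 18 chords.
C: 12·2 = 24 beats, 24/3 = 8 chords.
D: 21·4 = 84 beats, 84/6 = 14 chords.
E: 24·5 = 120 beats, 120/3 = 40 chords.
Total: 2 + 18 + 8 + 14 + 40 = 82.

82 chords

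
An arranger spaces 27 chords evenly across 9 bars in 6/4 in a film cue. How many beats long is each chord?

2 beats

9 bars × 6 beats/bar = 54 beats total.
54 beats ÷ 27 chords = 2 beats per chord.
(That is a half note.)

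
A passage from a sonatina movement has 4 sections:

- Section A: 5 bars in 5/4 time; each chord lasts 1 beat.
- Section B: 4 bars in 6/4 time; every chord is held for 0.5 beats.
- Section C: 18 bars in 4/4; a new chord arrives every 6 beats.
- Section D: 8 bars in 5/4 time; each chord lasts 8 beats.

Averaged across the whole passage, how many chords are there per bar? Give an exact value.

18/7 chords per bar

A: 5 × 5 = 25 beats ÷ 1 = 25 chords.
B: 4 × 6 = 24 beats ÷ 0.5 = 48 chords.
C: 18 × 4 = 72 beats ÷ 6 = 12 chords.
D: 8 × 5 = 40 beats ÷ 8 = 5 chords.
Overall: 90 chords over 35 bars → 90/35 = 18/7 chords per bar.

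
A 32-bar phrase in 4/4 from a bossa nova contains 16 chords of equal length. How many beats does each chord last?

32 bars × 4 beats/bar = 128 beats total.
128 beats ÷ 16 chords = 8 beats per chord.

8 beats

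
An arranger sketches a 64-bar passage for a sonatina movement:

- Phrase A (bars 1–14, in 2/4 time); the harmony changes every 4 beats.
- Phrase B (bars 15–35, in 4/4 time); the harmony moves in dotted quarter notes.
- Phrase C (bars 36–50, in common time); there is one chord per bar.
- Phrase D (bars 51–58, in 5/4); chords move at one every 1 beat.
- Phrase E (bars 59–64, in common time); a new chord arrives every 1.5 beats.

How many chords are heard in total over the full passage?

A: 14 bars × 2 beats = 28 beats; 4 beats/chord → 7 chords.
B: 21 bars × 4 beats = 84 beats; 1.5 beats/chord → 56 chords.
C: 15 bars × 4 beats = 60 beats; 4 beats/chord → 15 chords.
D: 8 bars × 5 beats = 40 beats; 1 beat/chord → 40 chords.
E: 6 bars × 4 beats = 24 beats; 1.5 beats/chord → 16 chords.
Total: 7 + 56 + 15 + 40 + 16 = 134.

134 chords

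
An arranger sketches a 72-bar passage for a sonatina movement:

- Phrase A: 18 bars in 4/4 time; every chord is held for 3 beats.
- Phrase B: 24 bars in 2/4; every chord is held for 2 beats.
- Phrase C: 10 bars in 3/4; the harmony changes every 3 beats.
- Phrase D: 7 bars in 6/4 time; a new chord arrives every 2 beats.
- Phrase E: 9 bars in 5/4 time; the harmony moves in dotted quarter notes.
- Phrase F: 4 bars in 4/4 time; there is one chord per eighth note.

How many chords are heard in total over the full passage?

A: 18·4 = 72 beats, 72/3 = 24 chords.
B: 24·2 = 48 beats, 48/2 = 24 chords.
C: 10·3 = 30 beats, 30/3 = 10 chords.
D: 7·6 = 42 beats, 42/2 = 21 chords.
E: 9·5 = 45 beats, 45/1.5 = 30 chords.
F: 4·4 = 16 beats, 16/0.5 = 32 chords.
Total: 24 + 24 + 10 + 21 + 30 + 32 = 141.

141 chords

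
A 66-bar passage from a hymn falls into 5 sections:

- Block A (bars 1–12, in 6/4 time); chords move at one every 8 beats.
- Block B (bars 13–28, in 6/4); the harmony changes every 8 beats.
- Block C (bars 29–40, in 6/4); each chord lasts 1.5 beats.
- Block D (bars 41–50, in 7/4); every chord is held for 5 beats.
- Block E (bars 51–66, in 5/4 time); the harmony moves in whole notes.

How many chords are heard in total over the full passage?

103 chords

A has 72 beats and chords last 8 each, so 9 chords.
B has 96 beats and chords last 8 each, so 12 chords.
C has 72 beats and chords last 1.5 each, so 48 chords.
D has 70 beats and chords last 5 each, so 14 chords.
E has 80 beats and chords last 4 each, so 20 chords.
Total: 9 + 12 + 48 + 14 + 20 = 103.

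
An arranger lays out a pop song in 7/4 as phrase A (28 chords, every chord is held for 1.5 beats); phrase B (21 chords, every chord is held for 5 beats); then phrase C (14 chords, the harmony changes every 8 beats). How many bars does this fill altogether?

37 bars

A: 28 × 1.5 = 42 beats = 6 bars.
B: 21 × 5 = 105 beats = 15 bars.
C: 14 × 8 = 112 beats = 16 bars.
Total: 6 + 15 + 16 = 37 bars.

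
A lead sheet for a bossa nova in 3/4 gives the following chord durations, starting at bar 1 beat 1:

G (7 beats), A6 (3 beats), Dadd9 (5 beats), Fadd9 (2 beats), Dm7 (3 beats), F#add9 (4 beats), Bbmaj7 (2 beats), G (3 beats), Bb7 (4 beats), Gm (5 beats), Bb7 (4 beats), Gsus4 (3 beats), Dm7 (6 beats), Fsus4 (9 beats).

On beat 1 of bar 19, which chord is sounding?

Fsus4

Beat 1 of bar 19 is beat (19−1)×3 + 1 = 55 overall.
Running totals: G ends at 7, A6 ends at 10, Dadd9 ends at 15, Fadd9 ends at 17, Dm7 ends at 20, F#add9 ends at 24, Bbmaj7 ends at 26, G ends at 29, Bb7 ends at 33, Gm ends at 38, Bb7 ends at 42, Gsus4 ends at 45, Dm7 ends at 51, Fsus4 ends at 60.
Beat 55 falls within Fsus4.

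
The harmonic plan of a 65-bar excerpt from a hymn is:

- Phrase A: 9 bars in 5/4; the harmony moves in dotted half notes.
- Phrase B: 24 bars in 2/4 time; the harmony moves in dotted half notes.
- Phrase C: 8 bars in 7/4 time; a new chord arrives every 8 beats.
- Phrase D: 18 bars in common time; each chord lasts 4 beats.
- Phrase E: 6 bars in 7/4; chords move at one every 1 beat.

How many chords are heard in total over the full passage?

A: 9 bars × 5 beats = 45 beats; 3 beats/chord → 15 chords.
B: 24 bars × 2 beats = 48 beats; 3 beats/chord → 16 chords.
C: 8 bars × 7 beats = 56 beats; 8 beats/chord → 7 chords.
D: 18 bars × 4 beats = 72 beats; 4 beats/chord → 18 chords.
E: 6 bars × 7 beats = 42 beats; 1 beat/chord → 42 chords.
Total: 15 + 16 + 7 + 18 + 42 = 98.

98 chords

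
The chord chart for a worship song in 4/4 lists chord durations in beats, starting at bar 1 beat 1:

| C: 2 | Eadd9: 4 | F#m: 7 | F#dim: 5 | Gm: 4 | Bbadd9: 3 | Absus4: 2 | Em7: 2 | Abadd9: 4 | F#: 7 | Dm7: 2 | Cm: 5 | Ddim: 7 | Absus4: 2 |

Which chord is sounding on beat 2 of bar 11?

Beat 2 of bar 11 is beat (11−1)×4 + 2 = 42 overall.
Running totals: C ends at 2, Eadd9 ends at 6, F#m ends at 13, F#dim ends at 18, Gm ends at 22, Bbadd9 ends at 25, Absus4 ends at 27, Em7 ends at 29, Abadd9 ends at 33, F# ends at 40, Dm7 ends at 42.
Beat 42 falls within Dm7.

Dm7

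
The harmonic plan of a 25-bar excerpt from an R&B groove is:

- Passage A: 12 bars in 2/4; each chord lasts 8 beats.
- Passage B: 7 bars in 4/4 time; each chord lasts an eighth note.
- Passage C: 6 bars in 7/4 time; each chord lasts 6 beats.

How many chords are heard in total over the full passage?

A: 12 bars × 2 beats = 24 beats; 8 beats/chord → 3 chords.
B: 7 bars × 4 beats = 28 beats; 0.5 beats/chord → 56 chords.
C: 6 bars × 7 beats = 42 beats; 6 beats/chord → 7 chords.
Total: 3 + 56 + 7 = 66.

66 chords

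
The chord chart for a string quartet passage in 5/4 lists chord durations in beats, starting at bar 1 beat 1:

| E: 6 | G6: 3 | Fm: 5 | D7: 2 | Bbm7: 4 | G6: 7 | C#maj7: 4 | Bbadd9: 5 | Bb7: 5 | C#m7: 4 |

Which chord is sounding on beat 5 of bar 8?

Bb7

Beat 5 of bar 8 is beat (8−1)×5 + 5 = 40 overall.
Running totals: E ends at 6, G6 ends at 9, Fm ends at 14, D7 ends at 16, Bbm7 ends at 20, G6 ends at 27, C#maj7 ends at 31, Bbadd9 ends at 36, Bb7 ends at 41.
Beat 40 falls within Bb7.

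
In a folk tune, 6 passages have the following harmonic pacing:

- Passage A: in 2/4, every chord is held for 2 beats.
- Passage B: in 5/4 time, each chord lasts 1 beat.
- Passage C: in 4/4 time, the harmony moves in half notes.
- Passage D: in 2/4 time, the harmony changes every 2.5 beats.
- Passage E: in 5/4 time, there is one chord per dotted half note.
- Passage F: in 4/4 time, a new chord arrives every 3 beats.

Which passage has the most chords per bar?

Passage B

A: 2 beats/bar ÷ 2 beats/chord = 1 chord/bar.
B: 5 beats/bar ÷ 1 beat/chord = 5 chords/bar.
C: 4 beats/bar ÷ 2 beats/chord = 2 chords/bar.
D: 2 beats/bar ÷ 2.5 beats/chord = 0.8 chords/bar.
E: 5 beats/bar ÷ 3 beats/chord = 5/3 chords/bar.
F: 4 beats/bar ÷ 3 beats/chord = 4/3 chords/bar.
Fastest is B at 5 chords/bar.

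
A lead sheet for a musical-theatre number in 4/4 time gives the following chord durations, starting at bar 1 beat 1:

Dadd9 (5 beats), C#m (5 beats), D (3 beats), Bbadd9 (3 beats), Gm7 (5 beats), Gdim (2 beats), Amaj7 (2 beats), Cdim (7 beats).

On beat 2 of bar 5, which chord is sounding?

Beat 2 of bar 5 is beat (5−1)×4 + 2 = 18 overall.
Running totals: Dadd9 ends at 5, C#m ends at 10, D ends at 13, Bbadd9 ends at 16, Gm7 ends at 21.
Beat 18 falls within Gm7.

Gm7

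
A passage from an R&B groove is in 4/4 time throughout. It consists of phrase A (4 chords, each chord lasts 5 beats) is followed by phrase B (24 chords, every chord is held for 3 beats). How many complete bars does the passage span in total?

A: 4 × 5 = 20 beats = 5 bars.
B: 24 × 3 = 72 beats = 18 bars.
Total: 5 + 18 = 23 bars.

23 bars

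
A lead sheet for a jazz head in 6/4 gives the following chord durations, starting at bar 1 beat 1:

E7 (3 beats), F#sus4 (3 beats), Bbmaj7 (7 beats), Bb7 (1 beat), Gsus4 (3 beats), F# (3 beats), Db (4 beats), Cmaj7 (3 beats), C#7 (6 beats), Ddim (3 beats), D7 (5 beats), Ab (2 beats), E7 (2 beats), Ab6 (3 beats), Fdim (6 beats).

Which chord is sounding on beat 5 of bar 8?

Ab6

Beat 5 of bar 8 is beat (8−1)×6 + 5 = 47 overall.
Running totals: E7 ends at 3, F#sus4 ends at 6, Bbmaj7 ends at 13, Bb7 ends at 14, Gsus4 ends at 17, F# ends at 20, Db ends at 24, Cmaj7 ends at 27, C#7 ends at 33, Ddim ends at 36, D7 ends at 41, Ab ends at 43, E7 ends at 45, Ab6 ends at 48.
Beat 47 falls within Ab6.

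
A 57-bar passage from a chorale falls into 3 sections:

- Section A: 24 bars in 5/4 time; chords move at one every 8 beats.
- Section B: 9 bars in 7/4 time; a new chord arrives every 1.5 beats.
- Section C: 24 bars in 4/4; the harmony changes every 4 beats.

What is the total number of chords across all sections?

81 chords

A has 120 beats and chords last 8 each, so 15 chords.
B has 63 beats and chords last 1.5 each, so 42 chords.
C has 96 beats and chords last 4 each, so 24 chords.
Total: 15 + 42 + 24 = 81.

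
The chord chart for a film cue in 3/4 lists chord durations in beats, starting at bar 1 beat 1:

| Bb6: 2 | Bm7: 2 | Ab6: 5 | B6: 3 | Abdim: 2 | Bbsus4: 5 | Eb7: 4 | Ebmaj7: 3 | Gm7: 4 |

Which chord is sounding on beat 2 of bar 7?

Beat 2 of bar 7 is beat (7−1)×3 + 2 = 20 overall.
Running totals: Bb6 ends at 2, Bm7 ends at 4, Ab6 ends at 9, B6 ends at 12, Abdim ends at 14, Bbsus4 ends at 19, Eb7 ends at 23.
Beat 20 falls within Eb7.

Eb7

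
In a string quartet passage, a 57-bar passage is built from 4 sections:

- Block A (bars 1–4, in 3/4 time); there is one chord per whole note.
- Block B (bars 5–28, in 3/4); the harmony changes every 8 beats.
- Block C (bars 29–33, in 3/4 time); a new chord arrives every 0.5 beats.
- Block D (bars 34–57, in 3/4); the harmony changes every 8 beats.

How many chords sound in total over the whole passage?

51 chords

A: 4·3 = 12 beats, 12/4 = 3 chords.
B: 24·3 = 72 beats, 72/8 = 9 chords.
C: 5·3 = 15 beats, 15/0.5 = 30 chords.
D: 24·3 = 72 beats, 72/8 = 9 chords.
Total: 3 + 9 + 30 + 9 = 51.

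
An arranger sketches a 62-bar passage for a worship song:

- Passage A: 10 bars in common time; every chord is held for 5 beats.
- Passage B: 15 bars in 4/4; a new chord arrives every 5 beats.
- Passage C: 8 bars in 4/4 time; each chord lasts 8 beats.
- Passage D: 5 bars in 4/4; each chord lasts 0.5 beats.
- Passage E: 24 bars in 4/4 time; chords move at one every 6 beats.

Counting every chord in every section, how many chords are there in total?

80 chords

A: 10 bars × 4 beats = 40 beats; 5 beats/chord → 8 chords.
B: 15 bars × 4 beats = 60 beats; 5 beats/chord → 12 chords.
C: 8 bars × 4 beats = 32 beats; 8 beats/chord → 4 chords.
D: 5 bars × 4 beats = 20 beats; 0.5 beats/chord → 40 chords.
E: 24 bars × 4 beats = 96 beats; 6 beats/chord → 16 chords.
Total: 8 + 12 + 4 + 40 + 16 = 80.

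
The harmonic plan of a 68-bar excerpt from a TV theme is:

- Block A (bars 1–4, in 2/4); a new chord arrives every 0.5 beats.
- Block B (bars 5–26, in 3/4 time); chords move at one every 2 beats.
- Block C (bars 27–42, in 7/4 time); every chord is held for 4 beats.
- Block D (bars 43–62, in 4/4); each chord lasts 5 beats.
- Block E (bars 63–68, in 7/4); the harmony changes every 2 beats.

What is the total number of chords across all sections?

A: 4 bars × 2 beats = 8 beats; 0.5 beats/chord → 16 chords.
B: 22 bars × 3 beats = 66 beats; 2 beats/chord → 33 chords.
C: 16 bars × 7 beats = 112 beats; 4 beats/chord → 28 chords.
D: 20 bars × 4 beats = 80 beats; 5 beats/chord → 16 chords.
E: 6 bars × 7 beats = 42 beats; 2 beats/chord → 21 chords.
Total: 16 + 33 + 28 + 16 + 21 = 114.

114 chords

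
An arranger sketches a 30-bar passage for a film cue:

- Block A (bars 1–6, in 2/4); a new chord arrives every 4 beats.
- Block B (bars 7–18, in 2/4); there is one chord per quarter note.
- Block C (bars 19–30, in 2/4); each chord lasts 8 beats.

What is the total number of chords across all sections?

A has 12 beats and chords last 4 each, so 3 chords.
B has 24 beats and chords last 1 each, so 24 chords.
C has 24 beats and chords last 8 each, so 3 chords.
Total: 3 + 24 + 3 = 30.

30 chords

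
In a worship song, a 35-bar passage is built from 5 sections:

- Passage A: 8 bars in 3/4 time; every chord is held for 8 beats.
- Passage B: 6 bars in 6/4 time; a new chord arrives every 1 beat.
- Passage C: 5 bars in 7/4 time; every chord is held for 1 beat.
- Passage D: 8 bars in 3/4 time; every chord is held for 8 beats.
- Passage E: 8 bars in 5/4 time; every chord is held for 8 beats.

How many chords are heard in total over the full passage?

A: 8·3 = 24 beats, 24/8 = 3 chords.
B: 6·6 = 36 beats, 36/1 = 36 chords.
C: 5·7 = 35 beats, 35/1 = 35 chords.
D: 8·3 = 24 beats, 24/8 = 3 chords.
E: 8·5 = 40 beats, 40/8 = 5 chords.
Total: 3 + 36 + 35 + 3 + 5 = 82.

82 chords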